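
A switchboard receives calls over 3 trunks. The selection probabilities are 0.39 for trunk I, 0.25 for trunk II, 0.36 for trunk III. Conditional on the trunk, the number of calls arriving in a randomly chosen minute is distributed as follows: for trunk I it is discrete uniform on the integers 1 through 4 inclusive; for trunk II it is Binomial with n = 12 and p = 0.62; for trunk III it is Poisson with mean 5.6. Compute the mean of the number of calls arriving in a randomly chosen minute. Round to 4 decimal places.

4.8510

Component means — I: 2.5; II: 7.44; III: 5.6.
E[X] = 0.39·2.5 + 0.25·7.44 + 0.36·5.6 = 4.851.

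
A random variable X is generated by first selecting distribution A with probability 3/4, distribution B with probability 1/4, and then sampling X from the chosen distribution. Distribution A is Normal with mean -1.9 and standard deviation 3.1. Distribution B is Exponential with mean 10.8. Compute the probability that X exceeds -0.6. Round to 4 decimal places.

Conditional on each component, P(X > -0.6): A: 0.337478; B: 1.
By total probability, P(X > -0.6) = 0.75·0.337478 + 0.25·1 = 0.503109.

0.5031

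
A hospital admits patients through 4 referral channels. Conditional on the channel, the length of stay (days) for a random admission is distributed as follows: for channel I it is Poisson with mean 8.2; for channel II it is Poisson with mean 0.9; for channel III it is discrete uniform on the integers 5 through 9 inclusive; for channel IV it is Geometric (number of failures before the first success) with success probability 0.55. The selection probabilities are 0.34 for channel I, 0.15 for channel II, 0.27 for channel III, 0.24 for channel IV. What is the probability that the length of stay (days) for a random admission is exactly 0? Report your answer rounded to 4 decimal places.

Conditional on each channel, P(X = 0): I: 0.000274654; II: 0.40657; III: 0; IV: 0.55.
By total probability, P(X = 0) = 0.34·0.000274654 + 0.15·0.40657 + 0.27·0 + 0.24·0.55 = 0.193079.

0.1931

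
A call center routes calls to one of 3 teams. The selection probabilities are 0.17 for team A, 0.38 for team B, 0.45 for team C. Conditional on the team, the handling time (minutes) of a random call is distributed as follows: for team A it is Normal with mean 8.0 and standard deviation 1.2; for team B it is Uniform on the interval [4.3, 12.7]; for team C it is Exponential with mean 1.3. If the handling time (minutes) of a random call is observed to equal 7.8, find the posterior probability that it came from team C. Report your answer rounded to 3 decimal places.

Likelihoods f(7.8 | ·): A: 0.327866; B: 0.119048; C: 0.00190673.
Posterior ∝ prior × likelihood. Numerator for C: 0.45·0.00190673 = 0.00085803.
Normalizing constant: 0.17·0.327866 + 0.38·0.119048 + 0.45·0.00190673 = 0.101833.
P(C | observation) = 0.00085803 / 0.101833 = 0.00842582.

0.008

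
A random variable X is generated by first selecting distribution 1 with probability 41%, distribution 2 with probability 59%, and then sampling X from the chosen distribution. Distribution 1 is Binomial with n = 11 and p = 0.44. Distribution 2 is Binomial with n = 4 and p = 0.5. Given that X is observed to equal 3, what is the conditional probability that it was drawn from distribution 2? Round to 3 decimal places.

0.726

Likelihoods P(X=3 | ·): 1: 0.13594; 2: 0.25.
Posterior ∝ prior × likelihood. Numerator for 2: 0.59·0.25 = 0.1475.
Normalizing constant: 0.41·0.13594 + 0.59·0.25 = 0.203235.
P(2 | observation) = 0.1475 / 0.203235 = 0.72576.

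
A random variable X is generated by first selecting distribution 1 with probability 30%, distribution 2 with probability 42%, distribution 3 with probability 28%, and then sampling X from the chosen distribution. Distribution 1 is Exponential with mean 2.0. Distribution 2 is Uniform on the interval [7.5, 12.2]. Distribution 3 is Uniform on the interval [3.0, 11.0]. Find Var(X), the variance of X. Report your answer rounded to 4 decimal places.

14.2861

Per component, 1: μ=2, E[X²]=8; 2: μ=9.85, E[X²]=98.8633; 3: μ=7, E[X²]=54.3333.
E[X] = 0.3·2 + 0.42·9.85 + 0.28·7 = 6.697.
E[X²] = 0.3·8 + 0.42·98.8633 + 0.28·54.3333 = 59.1359.
Var(X) = E[X²] − (E[X])² = 59.1359 − 44.8498 = 14.2861.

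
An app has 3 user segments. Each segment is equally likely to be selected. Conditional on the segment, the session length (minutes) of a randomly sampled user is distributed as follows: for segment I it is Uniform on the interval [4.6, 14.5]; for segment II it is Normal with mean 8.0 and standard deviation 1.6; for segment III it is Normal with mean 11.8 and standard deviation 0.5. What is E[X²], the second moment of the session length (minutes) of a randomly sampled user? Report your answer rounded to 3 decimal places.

101.807

For each component E[X²] = Var + (mean)², giving I: 99.37; II: 66.56; III: 139.49.
Overall E[X²] = 0.333333·99.37 + 0.333333·66.56 + 0.333333·139.49 = 101.807.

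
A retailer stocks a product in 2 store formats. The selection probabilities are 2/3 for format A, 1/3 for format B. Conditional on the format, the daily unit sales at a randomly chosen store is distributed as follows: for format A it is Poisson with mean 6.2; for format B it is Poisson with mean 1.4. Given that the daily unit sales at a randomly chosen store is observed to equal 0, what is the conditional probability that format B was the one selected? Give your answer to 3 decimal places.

0.984

Likelihoods P(X=0 | ·): A: 0.00202943; B: 0.246597.
Posterior ∝ prior × likelihood. Numerator for B: 0.333333·0.246597 = 0.082199.
Normalizing constant: 0.666667·0.00202943 + 0.333333·0.246597 = 0.0835519.
P(B | observation) = 0.082199 / 0.0835519 = 0.983807.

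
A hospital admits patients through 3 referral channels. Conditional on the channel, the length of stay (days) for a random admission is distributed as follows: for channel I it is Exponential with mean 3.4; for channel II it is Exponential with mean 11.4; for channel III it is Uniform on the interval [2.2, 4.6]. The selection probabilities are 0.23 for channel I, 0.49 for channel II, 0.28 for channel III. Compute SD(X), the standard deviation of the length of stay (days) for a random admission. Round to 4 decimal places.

Per component, I: μ=3.4, E[X²]=23.12; II: μ=11.4, E[X²]=259.92; III: μ=3.4, E[X²]=12.04.
E[X] = 0.23·3.4 + 0.49·11.4 + 0.28·3.4 = 7.32.
E[X²] = 0.23·23.12 + 0.49·259.92 + 0.28·12.04 = 136.05.
Var(X) = E[X²] − (E[X])² = 136.05 − 53.5824 = 82.4672.
SD(X) = √82.4672 = 9.08115.

9.0811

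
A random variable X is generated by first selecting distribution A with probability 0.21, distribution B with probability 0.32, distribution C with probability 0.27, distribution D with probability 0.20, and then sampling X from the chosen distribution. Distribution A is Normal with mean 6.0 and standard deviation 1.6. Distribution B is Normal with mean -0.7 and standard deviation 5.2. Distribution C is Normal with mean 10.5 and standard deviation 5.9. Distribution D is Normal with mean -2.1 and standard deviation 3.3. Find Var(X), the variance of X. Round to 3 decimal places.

Per component, A: μ=6, E[X²]=38.56; B: μ=-0.7, E[X²]=27.53; C: μ=10.5, E[X²]=145.06; D: μ=-2.1, E[X²]=15.3.
E[X] = 0.21·6 + 0.32·-0.7 + 0.27·10.5 + 0.2·-2.1 = 3.451.
E[X²] = 0.21·38.56 + 0.32·27.53 + 0.27·145.06 + 0.2·15.3 = 59.1334.
Var(X) = E[X²] − (E[X])² = 59.1334 − 11.9094 = 47.224.

47.224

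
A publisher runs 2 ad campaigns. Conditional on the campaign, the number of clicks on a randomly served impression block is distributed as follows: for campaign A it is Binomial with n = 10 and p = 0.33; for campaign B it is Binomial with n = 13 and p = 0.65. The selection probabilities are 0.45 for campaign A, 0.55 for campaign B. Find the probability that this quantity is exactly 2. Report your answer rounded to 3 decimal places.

Conditional on each campaign, P(X = 2): A: 0.198993; B: 0.000318178.
By total probability, P(X = 2) = 0.45·0.198993 + 0.55·0.000318178 = 0.0897221.

0.090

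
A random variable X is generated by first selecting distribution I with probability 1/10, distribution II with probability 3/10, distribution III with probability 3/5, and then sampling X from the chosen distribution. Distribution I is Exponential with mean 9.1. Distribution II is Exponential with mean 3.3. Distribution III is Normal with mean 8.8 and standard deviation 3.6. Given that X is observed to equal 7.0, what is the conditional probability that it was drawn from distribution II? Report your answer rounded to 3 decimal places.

0.146

Likelihoods f(7.0 | ·): I: 0.0509197; II: 0.0363292; III: 0.0977959.
Posterior ∝ prior × likelihood. Numerator for II: 0.3·0.0363292 = 0.0108987.
Normalizing constant: 0.1·0.0509197 + 0.3·0.0363292 + 0.6·0.0977959 = 0.0746683.
P(II | observation) = 0.0108987 / 0.0746683 = 0.145962.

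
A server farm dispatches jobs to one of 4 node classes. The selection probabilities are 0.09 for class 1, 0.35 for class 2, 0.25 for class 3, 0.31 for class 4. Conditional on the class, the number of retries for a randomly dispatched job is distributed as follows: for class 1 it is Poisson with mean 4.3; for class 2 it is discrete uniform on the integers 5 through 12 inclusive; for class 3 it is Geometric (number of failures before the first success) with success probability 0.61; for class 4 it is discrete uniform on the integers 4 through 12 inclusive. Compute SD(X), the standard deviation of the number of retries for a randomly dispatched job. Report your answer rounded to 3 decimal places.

3.927

Per component, 1: μ=4.3, E[X²]=22.79; 2: μ=8.5, E[X²]=77.5; 3: μ=0.639344, E[X²]=1.45687; 4: μ=8, E[X²]=70.6667.
E[X] = 0.09·4.3 + 0.35·8.5 + 0.25·0.639344 + 0.31·8 = 6.00184.
E[X²] = 0.09·22.79 + 0.35·77.5 + 0.25·1.45687 + 0.31·70.6667 = 51.447.
Var(X) = E[X²] − (E[X])² = 51.447 − 36.022 = 15.4249.
SD(X) = √15.4249 = 3.92746.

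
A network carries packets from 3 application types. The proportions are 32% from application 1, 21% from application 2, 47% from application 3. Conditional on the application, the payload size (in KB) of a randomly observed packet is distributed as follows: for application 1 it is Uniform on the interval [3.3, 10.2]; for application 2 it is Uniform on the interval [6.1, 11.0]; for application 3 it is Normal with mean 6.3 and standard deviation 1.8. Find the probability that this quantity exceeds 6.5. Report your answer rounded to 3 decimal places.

0.579

Conditional on each application, P(X > 6.5): 1: 0.536232; 2: 0.918367; 3: 0.455764.
By total probability, P(X > 6.5) = 0.32·0.536232 + 0.21·0.918367 + 0.47·0.455764 = 0.57866.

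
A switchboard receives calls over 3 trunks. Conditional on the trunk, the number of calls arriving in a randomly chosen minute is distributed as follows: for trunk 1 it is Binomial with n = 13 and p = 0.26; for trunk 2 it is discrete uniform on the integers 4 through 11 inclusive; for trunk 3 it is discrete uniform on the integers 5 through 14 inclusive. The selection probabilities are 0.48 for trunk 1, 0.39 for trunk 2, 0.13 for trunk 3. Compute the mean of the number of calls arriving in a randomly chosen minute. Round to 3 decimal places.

Component means — 1: 3.38; 2: 7.5; 3: 9.5.
E[X] = 0.48·3.38 + 0.39·7.5 + 0.13·9.5 = 5.7824.

5.782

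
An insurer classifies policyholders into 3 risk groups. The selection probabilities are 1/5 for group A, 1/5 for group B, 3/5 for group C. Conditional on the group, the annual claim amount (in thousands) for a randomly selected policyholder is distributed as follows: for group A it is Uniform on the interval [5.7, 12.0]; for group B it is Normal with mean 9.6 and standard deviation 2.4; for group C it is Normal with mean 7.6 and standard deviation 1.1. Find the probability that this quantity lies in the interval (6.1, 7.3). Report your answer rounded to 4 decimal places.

0.2411

Conditional on each group, P(6.1 < X < 7.3): A: 0.190476; B: 0.096573; C: 0.30619.
By total probability, P(6.1 < X < 7.3) = 0.2·0.190476 + 0.2·0.096573 + 0.6·0.30619 = 0.241124.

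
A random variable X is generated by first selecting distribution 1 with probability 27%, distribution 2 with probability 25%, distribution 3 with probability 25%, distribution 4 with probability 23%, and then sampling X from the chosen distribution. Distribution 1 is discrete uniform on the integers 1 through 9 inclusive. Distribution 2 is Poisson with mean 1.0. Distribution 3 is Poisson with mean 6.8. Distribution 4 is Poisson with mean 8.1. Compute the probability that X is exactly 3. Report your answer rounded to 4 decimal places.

0.0661

Conditional on each component, P(X = 3): 1: 0.111111; 2: 0.0613132; 3: 0.0583678; 4: 0.0268855.
By total probability, P(X = 3) = 0.27·0.111111 + 0.25·0.0613132 + 0.25·0.0583678 + 0.23·0.0268855 = 0.0661039.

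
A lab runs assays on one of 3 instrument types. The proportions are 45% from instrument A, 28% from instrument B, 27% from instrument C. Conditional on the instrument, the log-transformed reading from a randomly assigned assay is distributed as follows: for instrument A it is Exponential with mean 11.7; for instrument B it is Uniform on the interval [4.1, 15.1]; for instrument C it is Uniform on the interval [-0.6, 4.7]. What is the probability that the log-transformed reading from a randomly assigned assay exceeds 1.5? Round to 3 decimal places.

Conditional on each instrument, P(X > 1.5): A: 0.879673; B: 1; C: 0.603774.
By total probability, P(X > 1.5) = 0.45·0.879673 + 0.28·1 + 0.27·0.603774 = 0.838872.

0.839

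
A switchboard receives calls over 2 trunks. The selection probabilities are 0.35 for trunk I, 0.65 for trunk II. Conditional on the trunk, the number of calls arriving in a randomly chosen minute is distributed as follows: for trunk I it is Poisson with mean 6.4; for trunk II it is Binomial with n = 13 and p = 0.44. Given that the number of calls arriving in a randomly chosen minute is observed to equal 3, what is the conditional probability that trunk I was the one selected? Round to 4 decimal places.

Likelihoods P(X=3 | ·): I: 0.0725945; II: 0.0738932.
Posterior ∝ prior × likelihood. Numerator for I: 0.35·0.0725945 = 0.0254081.
Normalizing constant: 0.35·0.0725945 + 0.65·0.0738932 = 0.0734387.
P(I | observation) = 0.0254081 / 0.0734387 = 0.345977.

0.3460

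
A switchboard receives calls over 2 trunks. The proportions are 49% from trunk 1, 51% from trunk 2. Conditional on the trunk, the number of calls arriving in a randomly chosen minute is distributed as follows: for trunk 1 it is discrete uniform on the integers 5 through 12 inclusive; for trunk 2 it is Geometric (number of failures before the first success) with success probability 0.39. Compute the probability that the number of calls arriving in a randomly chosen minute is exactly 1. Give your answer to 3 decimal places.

Conditional on each trunk, P(X = 1): 1: 0; 2: 0.2379.
By total probability, P(X = 1) = 0.49·0 + 0.51·0.2379 = 0.121329.

0.121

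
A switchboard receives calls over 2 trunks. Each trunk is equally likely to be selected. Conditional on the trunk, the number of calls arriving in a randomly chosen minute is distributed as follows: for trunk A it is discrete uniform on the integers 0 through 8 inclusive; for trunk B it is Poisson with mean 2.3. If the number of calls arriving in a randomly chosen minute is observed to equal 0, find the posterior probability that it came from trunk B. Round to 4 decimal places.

0.4743

Likelihoods P(X=0 | ·): A: 0.111111; B: 0.100259.
Posterior ∝ prior × likelihood. Numerator for B: 0.5·0.100259 = 0.0501294.
Normalizing constant: 0.5·0.111111 + 0.5·0.100259 = 0.105685.
P(B | observation) = 0.0501294 / 0.105685 = 0.474329.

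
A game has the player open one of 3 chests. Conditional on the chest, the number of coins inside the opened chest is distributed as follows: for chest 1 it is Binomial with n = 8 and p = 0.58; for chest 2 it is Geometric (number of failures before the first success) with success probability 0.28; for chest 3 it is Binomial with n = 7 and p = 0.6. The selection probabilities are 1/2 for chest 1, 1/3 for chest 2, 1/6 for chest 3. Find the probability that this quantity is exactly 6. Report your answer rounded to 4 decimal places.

Conditional on each chest, P(X = 6): 1: 0.188029; 2: 0.0390079; 3: 0.130637.
By total probability, P(X = 6) = 0.5·0.188029 + 0.333333·0.0390079 + 0.166667·0.130637 = 0.12879.

0.1288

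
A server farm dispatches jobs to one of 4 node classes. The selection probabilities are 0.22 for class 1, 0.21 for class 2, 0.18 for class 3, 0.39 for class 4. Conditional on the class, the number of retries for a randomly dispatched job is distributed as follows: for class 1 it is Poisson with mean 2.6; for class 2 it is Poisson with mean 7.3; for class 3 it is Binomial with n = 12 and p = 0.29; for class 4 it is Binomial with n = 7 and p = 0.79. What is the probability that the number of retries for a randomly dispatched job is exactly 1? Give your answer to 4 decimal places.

0.0582

Conditional on each class, P(X = 1): 1: 0.193111; 2: 0.00493143; 3: 0.0804306; 4: 0.000474287.
By total probability, P(X = 1) = 0.22·0.193111 + 0.21·0.00493143 + 0.18·0.0804306 + 0.39·0.000474287 = 0.0581826.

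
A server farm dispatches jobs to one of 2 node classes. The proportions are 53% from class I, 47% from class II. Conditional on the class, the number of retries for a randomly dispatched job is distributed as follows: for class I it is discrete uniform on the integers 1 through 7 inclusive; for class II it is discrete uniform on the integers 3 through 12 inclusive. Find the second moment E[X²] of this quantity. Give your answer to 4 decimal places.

For each component E[X²] = Var + (mean)², giving I: 20; II: 64.5.
Overall E[X²] = 0.53·20 + 0.47·64.5 = 40.915.

40.9150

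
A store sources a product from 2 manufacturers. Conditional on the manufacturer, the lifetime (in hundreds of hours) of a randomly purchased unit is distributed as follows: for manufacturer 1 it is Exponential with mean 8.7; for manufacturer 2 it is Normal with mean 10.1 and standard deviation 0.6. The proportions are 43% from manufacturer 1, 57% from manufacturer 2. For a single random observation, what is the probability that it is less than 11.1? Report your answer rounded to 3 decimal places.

Conditional on each manufacturer, P(X < 11.1): 1: 0.72081; 2: 0.95221.
By total probability, P(X < 11.1) = 0.43·0.72081 + 0.57·0.95221 = 0.852708.

0.853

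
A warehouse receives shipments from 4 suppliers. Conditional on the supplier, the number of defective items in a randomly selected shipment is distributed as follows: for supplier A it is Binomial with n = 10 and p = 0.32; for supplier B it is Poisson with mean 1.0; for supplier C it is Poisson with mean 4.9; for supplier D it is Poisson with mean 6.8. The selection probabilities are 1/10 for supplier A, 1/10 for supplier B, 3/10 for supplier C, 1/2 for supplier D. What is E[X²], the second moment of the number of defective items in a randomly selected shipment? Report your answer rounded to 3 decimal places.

36.635

For each component E[X²] = Var + (mean)², giving A: 12.416; B: 2; C: 28.91; D: 53.04.
Overall E[X²] = 0.1·12.416 + 0.1·2 + 0.3·28.91 + 0.5·53.04 = 36.6346.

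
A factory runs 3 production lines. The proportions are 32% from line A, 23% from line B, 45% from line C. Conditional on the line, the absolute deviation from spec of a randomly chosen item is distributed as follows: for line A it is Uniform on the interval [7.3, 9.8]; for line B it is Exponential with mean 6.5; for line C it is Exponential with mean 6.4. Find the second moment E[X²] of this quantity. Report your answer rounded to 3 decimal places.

79.858

For each component E[X²] = Var + (mean)², giving A: 73.6233; B: 84.5; C: 81.92.
Overall E[X²] = 0.32·73.6233 + 0.23·84.5 + 0.45·81.92 = 79.8585.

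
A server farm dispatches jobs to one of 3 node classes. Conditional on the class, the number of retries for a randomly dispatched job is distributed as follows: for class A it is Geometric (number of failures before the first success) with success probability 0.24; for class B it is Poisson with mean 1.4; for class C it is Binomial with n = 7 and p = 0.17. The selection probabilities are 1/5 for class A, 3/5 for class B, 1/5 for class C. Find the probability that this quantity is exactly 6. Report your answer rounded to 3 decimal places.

Conditional on each class, P(X = 6): A: 0.046248; B: 0.00257883; C: 0.000140239.
By total probability, P(X = 6) = 0.2·0.046248 + 0.6·0.00257883 + 0.2·0.000140239 = 0.0108249.

0.011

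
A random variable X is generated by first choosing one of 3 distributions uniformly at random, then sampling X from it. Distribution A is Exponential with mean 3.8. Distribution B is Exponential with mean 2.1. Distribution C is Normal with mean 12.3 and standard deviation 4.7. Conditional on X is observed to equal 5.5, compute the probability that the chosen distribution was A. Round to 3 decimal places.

0.490

Likelihoods f(5.5 | ·): A: 0.0618917; B: 0.0347011; C: 0.0298035.
Posterior ∝ prior × likelihood. Numerator for A: 0.333333·0.0618917 = 0.0206306.
Normalizing constant: 0.333333·0.0618917 + 0.333333·0.0347011 + 0.333333·0.0298035 = 0.0421321.
P(A | observation) = 0.0206306 / 0.0421321 = 0.489664.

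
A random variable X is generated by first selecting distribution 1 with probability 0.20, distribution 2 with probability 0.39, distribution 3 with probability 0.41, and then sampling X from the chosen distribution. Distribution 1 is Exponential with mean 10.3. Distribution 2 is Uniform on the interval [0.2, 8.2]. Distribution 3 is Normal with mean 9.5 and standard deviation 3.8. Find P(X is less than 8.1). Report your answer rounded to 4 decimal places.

Conditional on each component, P(X < 8.1): 1: 0.544522; 2: 0.9875; 3: 0.35628.
By total probability, P(X < 8.1) = 0.2·0.544522 + 0.39·0.9875 + 0.41·0.35628 = 0.640104.

0.6401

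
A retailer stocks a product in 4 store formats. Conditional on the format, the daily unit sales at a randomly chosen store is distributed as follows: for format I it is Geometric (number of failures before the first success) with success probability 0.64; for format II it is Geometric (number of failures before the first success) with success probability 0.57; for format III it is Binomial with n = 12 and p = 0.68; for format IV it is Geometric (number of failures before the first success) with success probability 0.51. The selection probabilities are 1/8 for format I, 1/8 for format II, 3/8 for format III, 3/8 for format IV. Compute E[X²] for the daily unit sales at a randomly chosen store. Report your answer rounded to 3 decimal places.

27.387

For each component E[X²] = Var + (mean)², giving I: 1.19531; II: 1.89258; III: 69.1968; IV: 2.807.
Overall E[X²] = 0.125·1.19531 + 0.125·1.89258 + 0.375·69.1968 + 0.375·2.807 = 27.3874.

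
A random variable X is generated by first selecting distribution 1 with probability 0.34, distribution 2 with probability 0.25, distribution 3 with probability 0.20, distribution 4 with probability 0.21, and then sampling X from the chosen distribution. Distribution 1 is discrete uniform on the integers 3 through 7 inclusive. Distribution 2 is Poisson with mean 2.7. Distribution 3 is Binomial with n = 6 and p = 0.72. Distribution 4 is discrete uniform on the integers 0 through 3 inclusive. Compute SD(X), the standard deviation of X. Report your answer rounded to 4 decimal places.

Per component, 1: μ=5, E[X²]=27; 2: μ=2.7, E[X²]=9.99; 3: μ=4.32, E[X²]=19.872; 4: μ=1.5, E[X²]=3.5.
E[X] = 0.34·5 + 0.25·2.7 + 0.2·4.32 + 0.21·1.5 = 3.554.
E[X²] = 0.34·27 + 0.25·9.99 + 0.2·19.872 + 0.21·3.5 = 16.3869.
Var(X) = E[X²] − (E[X])² = 16.3869 − 12.6309 = 3.75598.
SD(X) = √3.75598 = 1.93804.

1.9380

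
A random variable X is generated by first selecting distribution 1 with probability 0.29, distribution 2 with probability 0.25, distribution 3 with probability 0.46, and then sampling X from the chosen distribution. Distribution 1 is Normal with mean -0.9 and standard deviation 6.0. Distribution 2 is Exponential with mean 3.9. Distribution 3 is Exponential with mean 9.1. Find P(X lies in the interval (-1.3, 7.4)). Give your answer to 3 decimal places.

Conditional on each component, P(-1.3 < X < 7.4): 1: 0.443295; 2: 0.850047; 3: 0.556557.
By total probability, P(-1.3 < X < 7.4) = 0.29·0.443295 + 0.25·0.850047 + 0.46·0.556557 = 0.597084.

0.597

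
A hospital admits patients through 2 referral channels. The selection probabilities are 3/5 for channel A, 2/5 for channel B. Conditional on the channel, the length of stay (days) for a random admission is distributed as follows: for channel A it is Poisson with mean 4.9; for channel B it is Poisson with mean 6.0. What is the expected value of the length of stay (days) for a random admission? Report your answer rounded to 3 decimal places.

Component means — A: 4.9; B: 6.
E[X] = 0.6·4.9 + 0.4·6 = 5.34.

5.340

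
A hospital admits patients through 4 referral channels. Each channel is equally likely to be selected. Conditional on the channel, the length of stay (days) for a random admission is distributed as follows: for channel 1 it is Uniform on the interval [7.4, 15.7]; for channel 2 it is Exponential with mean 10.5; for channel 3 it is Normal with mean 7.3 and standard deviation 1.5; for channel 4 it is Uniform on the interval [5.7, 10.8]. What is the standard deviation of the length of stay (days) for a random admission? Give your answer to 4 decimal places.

5.7440

Per component, 1: μ=11.55, E[X²]=139.143; 2: μ=10.5, E[X²]=220.5; 3: μ=7.3, E[X²]=55.54; 4: μ=8.25, E[X²]=70.23.
E[X] = 0.25·11.55 + 0.25·10.5 + 0.25·7.3 + 0.25·8.25 = 9.4.
E[X²] = 0.25·139.143 + 0.25·220.5 + 0.25·55.54 + 0.25·70.23 = 121.353.
Var(X) = E[X²] − (E[X])² = 121.353 − 88.36 = 32.9933.
SD(X) = √32.9933 = 5.74398.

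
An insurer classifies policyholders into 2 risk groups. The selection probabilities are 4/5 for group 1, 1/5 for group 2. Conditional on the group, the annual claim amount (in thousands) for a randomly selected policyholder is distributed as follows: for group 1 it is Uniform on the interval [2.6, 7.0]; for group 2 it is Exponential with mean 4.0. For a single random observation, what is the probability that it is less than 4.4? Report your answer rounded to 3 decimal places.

Conditional on each group, P(X < 4.4): 1: 0.409091; 2: 0.667129.
By total probability, P(X < 4.4) = 0.8·0.409091 + 0.2·0.667129 = 0.460699.

0.461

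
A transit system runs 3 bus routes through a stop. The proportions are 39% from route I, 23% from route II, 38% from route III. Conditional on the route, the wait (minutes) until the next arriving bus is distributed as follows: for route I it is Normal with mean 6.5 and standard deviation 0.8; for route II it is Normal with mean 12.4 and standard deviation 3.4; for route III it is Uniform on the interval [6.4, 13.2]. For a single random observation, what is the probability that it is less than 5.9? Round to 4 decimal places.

0.0948

Conditional on each route, P(X < 5.9): I: 0.226627; II: 0.0279532; III: 0.
By total probability, P(X < 5.9) = 0.39·0.226627 + 0.23·0.0279532 + 0.38·0 = 0.0948139.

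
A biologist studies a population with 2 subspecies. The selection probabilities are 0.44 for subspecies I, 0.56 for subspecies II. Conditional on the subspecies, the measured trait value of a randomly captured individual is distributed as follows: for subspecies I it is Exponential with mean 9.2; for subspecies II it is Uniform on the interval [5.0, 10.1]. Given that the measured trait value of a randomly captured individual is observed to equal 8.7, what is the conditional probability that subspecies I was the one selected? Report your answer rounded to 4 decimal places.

Likelihoods f(8.7 | ·): I: 0.0422202; II: 0.196078.
Posterior ∝ prior × likelihood. Numerator for I: 0.44·0.0422202 = 0.0185769.
Normalizing constant: 0.44·0.0422202 + 0.56·0.196078 = 0.128381.
P(I | observation) = 0.0185769 / 0.128381 = 0.144702.

0.1447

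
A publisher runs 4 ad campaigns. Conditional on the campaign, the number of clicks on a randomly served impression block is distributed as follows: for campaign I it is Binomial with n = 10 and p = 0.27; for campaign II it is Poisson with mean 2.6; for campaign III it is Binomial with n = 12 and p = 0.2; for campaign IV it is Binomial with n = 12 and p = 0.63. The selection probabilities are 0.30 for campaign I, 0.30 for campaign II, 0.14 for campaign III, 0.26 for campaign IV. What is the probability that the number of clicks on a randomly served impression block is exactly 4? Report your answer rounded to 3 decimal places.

Conditional on each campaign, P(X = 4): I: 0.168893; II: 0.141422; III: 0.132876; IV: 0.0273893.
By total probability, P(X = 4) = 0.3·0.168893 + 0.3·0.141422 + 0.14·0.132876 + 0.26·0.0273893 = 0.118818.

0.119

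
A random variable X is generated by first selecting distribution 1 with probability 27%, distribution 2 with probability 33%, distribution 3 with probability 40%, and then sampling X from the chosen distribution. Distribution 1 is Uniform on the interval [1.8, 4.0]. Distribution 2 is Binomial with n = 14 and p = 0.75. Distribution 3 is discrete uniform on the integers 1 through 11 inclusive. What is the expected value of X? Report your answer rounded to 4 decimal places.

Component means — 1: 2.9; 2: 10.5; 3: 6.
E[X] = 0.27·2.9 + 0.33·10.5 + 0.4·6 = 6.648.

6.6480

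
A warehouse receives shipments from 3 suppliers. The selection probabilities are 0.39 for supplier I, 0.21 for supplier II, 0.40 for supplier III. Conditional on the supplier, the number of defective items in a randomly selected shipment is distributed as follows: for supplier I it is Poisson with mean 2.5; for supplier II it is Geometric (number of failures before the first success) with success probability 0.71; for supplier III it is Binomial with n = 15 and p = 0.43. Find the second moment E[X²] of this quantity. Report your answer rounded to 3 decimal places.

21.680

For each component E[X²] = Var + (mean)², giving I: 8.75; II: 0.742115; III: 45.279.
Overall E[X²] = 0.39·8.75 + 0.21·0.742115 + 0.4·45.279 = 21.6799.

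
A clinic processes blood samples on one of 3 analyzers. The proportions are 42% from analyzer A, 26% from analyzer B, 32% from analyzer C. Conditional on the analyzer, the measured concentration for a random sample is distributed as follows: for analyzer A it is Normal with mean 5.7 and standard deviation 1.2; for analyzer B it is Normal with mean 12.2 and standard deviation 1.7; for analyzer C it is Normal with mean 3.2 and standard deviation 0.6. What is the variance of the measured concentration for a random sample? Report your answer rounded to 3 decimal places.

Per component, A: μ=5.7, E[X²]=33.93; B: μ=12.2, E[X²]=151.73; C: μ=3.2, E[X²]=10.6.
E[X] = 0.42·5.7 + 0.26·12.2 + 0.32·3.2 = 6.59.
E[X²] = 0.42·33.93 + 0.26·151.73 + 0.32·10.6 = 57.0924.
Var(X) = E[X²] − (E[X])² = 57.0924 − 43.4281 = 13.6643.

13.664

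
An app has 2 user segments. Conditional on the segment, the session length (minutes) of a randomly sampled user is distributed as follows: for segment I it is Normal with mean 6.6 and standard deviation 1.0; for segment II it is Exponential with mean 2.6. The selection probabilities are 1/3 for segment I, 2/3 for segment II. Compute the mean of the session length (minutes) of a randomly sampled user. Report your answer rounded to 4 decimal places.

Component means — I: 6.6; II: 2.6.
E[X] = 0.333333·6.6 + 0.666667·2.6 = 3.93333.

3.9333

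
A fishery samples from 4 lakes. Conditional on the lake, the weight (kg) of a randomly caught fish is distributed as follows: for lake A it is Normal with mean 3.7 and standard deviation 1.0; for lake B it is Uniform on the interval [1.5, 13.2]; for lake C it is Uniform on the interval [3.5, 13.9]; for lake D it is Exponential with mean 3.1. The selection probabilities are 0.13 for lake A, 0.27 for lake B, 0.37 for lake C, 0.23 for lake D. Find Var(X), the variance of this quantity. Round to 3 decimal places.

Per component, A: μ=3.7, E[X²]=14.69; B: μ=7.35, E[X²]=65.43; C: μ=8.7, E[X²]=84.7033; D: μ=3.1, E[X²]=19.22.
E[X] = 0.13·3.7 + 0.27·7.35 + 0.37·8.7 + 0.23·3.1 = 6.3975.
E[X²] = 0.13·14.69 + 0.27·65.43 + 0.37·84.7033 + 0.23·19.22 = 55.3366.
Var(X) = E[X²] − (E[X])² = 55.3366 − 40.928 = 14.4086.

14.409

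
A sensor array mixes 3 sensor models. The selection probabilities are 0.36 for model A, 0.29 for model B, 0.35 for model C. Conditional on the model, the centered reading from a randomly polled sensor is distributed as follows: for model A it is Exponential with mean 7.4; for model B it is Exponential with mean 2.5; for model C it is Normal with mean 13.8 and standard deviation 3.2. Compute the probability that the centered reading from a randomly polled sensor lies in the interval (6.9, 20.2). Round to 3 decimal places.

0.473

Conditional on each model, P(6.9 < X < 20.2): A: 0.328358; B: 0.0629821; C: 0.961718.
By total probability, P(6.9 < X < 20.2) = 0.36·0.328358 + 0.29·0.0629821 + 0.35·0.961718 = 0.473075.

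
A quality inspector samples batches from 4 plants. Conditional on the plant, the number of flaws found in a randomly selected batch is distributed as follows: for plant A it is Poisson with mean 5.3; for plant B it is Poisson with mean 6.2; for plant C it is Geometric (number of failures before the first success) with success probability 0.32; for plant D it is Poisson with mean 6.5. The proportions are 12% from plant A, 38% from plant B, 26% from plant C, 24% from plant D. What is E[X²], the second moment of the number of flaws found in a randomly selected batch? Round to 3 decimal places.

For each component E[X²] = Var + (mean)², giving A: 33.39; B: 44.64; C: 11.1562; D: 48.75.
Overall E[X²] = 0.12·33.39 + 0.38·44.64 + 0.26·11.1562 + 0.24·48.75 = 35.5706.

35.571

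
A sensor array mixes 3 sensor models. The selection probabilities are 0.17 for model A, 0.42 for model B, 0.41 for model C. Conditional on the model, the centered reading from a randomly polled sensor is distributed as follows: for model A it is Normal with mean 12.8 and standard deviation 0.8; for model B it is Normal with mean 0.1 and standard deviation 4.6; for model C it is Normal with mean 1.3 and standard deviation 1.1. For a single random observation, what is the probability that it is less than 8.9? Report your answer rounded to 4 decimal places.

0.8183

Conditional on each model, P(X < 8.9): A: 5.44042e-07; B: 0.972129; C: 1.
By total probability, P(X < 8.9) = 0.17·5.44042e-07 + 0.42·0.972129 + 0.41·1 = 0.818294.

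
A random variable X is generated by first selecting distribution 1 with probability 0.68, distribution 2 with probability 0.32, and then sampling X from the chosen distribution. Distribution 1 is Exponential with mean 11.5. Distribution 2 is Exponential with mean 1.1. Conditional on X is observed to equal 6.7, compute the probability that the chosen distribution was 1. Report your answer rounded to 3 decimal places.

0.980

Likelihoods f(6.7 | ·): 1: 0.04856; 2: 0.00205759.
Posterior ∝ prior × likelihood. Numerator for 1: 0.68·0.04856 = 0.0330208.
Normalizing constant: 0.68·0.04856 + 0.32·0.00205759 = 0.0336792.
P(1 | observation) = 0.0330208 / 0.0336792 = 0.98045.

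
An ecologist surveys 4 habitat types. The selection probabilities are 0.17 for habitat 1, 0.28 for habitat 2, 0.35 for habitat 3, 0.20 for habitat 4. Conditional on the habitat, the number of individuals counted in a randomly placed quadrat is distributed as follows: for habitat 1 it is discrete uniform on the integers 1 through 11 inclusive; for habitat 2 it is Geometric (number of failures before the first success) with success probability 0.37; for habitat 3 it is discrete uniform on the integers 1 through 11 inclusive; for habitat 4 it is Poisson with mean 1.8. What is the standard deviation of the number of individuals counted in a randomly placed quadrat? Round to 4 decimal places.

3.3723

Per component, 1: μ=6, E[X²]=46; 2: μ=1.7027, E[X²]=7.5011; 3: μ=6, E[X²]=46; 4: μ=1.8, E[X²]=5.04.
E[X] = 0.17·6 + 0.28·1.7027 + 0.35·6 + 0.2·1.8 = 3.95676.
E[X²] = 0.17·46 + 0.28·7.5011 + 0.35·46 + 0.2·5.04 = 27.0283.
Var(X) = E[X²] − (E[X])² = 27.0283 − 15.6559 = 11.3724.
SD(X) = √11.3724 = 3.3723.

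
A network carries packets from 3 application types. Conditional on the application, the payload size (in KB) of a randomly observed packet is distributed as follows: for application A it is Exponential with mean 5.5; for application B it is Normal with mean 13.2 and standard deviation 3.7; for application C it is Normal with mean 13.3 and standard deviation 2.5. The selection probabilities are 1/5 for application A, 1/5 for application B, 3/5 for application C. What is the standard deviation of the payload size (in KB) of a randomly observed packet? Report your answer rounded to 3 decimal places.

4.713

Per component, A: μ=5.5, E[X²]=60.5; B: μ=13.2, E[X²]=187.93; C: μ=13.3, E[X²]=183.14.
E[X] = 0.2·5.5 + 0.2·13.2 + 0.6·13.3 = 11.72.
E[X²] = 0.2·60.5 + 0.2·187.93 + 0.6·183.14 = 159.57.
Var(X) = E[X²] − (E[X])² = 159.57 − 137.358 = 22.2116.
SD(X) = √22.2116 = 4.71292.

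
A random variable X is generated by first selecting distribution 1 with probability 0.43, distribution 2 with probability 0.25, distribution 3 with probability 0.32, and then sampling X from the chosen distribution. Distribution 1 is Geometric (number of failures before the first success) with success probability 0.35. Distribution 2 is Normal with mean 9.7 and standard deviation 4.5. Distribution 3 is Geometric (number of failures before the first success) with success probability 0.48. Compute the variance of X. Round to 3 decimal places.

20.701

Per component, 1: μ=1.85714, E[X²]=8.7551; 2: μ=9.7, E[X²]=114.34; 3: μ=1.08333, E[X²]=3.43056.
E[X] = 0.43·1.85714 + 0.25·9.7 + 0.32·1.08333 = 3.57024.
E[X²] = 0.43·8.7551 + 0.25·114.34 + 0.32·3.43056 = 33.4475.
Var(X) = E[X²] − (E[X])² = 33.4475 − 12.7466 = 20.7009.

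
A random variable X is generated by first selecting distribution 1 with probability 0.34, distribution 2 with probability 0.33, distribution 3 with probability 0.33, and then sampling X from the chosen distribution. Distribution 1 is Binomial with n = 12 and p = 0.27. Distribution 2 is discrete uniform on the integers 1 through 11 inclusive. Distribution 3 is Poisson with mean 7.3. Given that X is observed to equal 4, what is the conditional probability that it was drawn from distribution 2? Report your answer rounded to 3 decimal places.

Likelihoods P(X=4 | ·): 1: 0.21215; 2: 0.0909091; 3: 0.0799338.
Posterior ∝ prior × likelihood. Numerator for 2: 0.33·0.0909091 = 0.03.
Normalizing constant: 0.34·0.21215 + 0.33·0.0909091 + 0.33·0.0799338 = 0.128509.
P(2 | observation) = 0.03 / 0.128509 = 0.233446.

0.233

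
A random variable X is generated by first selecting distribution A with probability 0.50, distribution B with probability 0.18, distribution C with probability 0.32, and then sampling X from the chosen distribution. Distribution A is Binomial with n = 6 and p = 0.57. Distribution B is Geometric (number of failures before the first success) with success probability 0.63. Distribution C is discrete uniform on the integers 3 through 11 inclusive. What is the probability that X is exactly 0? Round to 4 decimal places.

Conditional on each component, P(X = 0): A: 0.00632136; B: 0.63; C: 0.
By total probability, P(X = 0) = 0.5·0.00632136 + 0.18·0.63 + 0.32·0 = 0.116561.

0.1166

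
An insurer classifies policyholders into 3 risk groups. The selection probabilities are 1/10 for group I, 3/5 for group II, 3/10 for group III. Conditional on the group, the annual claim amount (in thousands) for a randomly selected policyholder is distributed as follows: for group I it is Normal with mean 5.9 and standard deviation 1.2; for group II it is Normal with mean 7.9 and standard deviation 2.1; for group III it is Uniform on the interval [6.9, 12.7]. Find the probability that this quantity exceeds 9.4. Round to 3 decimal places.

0.313

Conditional on each group, P(X > 9.4): I: 0.00176897; II: 0.237525; III: 0.568966.
By total probability, P(X > 9.4) = 0.1·0.00176897 + 0.6·0.237525 + 0.3·0.568966 = 0.313382.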